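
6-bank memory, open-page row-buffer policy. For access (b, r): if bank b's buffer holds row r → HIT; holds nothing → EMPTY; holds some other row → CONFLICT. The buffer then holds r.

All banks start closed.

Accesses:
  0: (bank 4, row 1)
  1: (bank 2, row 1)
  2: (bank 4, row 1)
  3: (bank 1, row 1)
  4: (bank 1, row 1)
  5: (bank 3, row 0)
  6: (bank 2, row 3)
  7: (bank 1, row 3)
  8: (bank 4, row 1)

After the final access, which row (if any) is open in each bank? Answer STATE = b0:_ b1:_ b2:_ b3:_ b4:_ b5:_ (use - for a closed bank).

0: bank 4 row 1 — prev None → EMPTY
1: bank 2 row 1 — prev None → EMPTY
2: bank 4 row 1 — prev 1 → HIT
3: bank 1 row 1 — prev None → EMPTY
4: bank 1 row 1 — prev 1 → HIT
5: bank 3 row 0 — prev None → EMPTY
6: bank 2 row 3 — prev 1 → CONFLICT
7: bank 1 row 3 — prev 1 → CONFLICT
8: bank 4 row 1 — prev 1 → HIT

STATE = b0:- b1:3 b2:3 b3:0 b4:1 b5:-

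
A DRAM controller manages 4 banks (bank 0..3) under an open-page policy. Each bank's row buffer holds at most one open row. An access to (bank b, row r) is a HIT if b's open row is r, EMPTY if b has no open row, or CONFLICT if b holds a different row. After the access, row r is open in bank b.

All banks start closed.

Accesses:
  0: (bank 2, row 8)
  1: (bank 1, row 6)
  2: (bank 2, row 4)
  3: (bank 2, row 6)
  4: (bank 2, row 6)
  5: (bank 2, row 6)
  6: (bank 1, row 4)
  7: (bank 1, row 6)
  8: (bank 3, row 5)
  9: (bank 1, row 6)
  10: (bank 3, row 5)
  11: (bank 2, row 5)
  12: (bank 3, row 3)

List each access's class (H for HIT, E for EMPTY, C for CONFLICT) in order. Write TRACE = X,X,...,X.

  [0] b2 r8: no row ⇒ E
  [1] b1 r6: no row ⇒ E
  [2] b2 r4: had r8 ⇒ C
  [3] b2 r6: had r4 ⇒ C
  [4] b2 r6: had r6 ⇒ H
  [5] b2 r6: had r6 ⇒ H
  [6] b1 r4: had r6 ⇒ C
  [7] b1 r6: had r4 ⇒ C
  [8] b3 r5: no row ⇒ E
  [9] b1 r6: had r6 ⇒ H
  [10] b3 r5: had r5 ⇒ H
  [11] b2 r5: had r6 ⇒ C
  [12] b3 r3: had r5 ⇒ C

TRACE = E,E,C,C,H,H,C,C,E,H,H,C,C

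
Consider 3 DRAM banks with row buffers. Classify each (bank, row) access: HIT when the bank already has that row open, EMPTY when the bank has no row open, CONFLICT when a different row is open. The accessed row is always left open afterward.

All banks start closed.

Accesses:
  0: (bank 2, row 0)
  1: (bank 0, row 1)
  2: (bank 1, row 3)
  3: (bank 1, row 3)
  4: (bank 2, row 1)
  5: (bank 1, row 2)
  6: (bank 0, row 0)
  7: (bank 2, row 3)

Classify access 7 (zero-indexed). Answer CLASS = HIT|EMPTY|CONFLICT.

CLASS = CONFLICT

#0 (2,0) E
#1 (0,1) E
#2 (1,3) E
#3 (1,3) H  (was 3)
#4 (2,1) C  (was 0)
#5 (1,2) C  (was 3)
#6 (0,0) C  (was 1)
#7 (2,3) C  (was 1)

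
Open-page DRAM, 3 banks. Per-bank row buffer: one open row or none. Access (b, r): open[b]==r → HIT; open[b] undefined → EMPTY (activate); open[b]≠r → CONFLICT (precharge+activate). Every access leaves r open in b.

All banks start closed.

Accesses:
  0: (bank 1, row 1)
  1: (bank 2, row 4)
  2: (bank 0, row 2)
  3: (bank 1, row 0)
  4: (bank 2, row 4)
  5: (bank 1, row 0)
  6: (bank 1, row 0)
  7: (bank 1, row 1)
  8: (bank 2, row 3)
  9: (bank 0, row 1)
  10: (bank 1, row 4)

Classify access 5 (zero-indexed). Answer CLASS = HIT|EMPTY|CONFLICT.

CLASS = HIT

#0 (1,1) E
#1 (2,4) E
#2 (0,2) E
#3 (1,0) C  (was 1)
#4 (2,4) H  (was 4)
#5 (1,0) H  (was 0)
#6 (1,0) H  (was 0)
#7 (1,1) C  (was 0)
#8 (2,3) C  (was 4)
#9 (0,1) C  (was 2)
#10 (1,4) C  (was 1)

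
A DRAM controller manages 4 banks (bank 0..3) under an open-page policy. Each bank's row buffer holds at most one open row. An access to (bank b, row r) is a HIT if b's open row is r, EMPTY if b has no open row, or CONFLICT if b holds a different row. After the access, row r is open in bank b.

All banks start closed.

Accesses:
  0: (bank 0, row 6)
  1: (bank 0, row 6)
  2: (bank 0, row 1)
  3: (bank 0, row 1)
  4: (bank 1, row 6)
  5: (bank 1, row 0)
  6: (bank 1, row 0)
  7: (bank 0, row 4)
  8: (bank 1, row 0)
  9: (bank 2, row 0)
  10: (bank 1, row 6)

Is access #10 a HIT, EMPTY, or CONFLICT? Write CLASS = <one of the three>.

step 0: bank0 None->6 [EMPTY]
step 1: bank0 6->6 [HIT]
step 2: bank0 6->1 [CONFLICT]
step 3: bank0 1->1 [HIT]
step 4: bank1 None->6 [EMPTY]
step 5: bank1 6->0 [CONFLICT]
step 6: bank1 0->0 [HIT]
step 7: bank0 1->4 [CONFLICT]
step 8: bank1 0->0 [HIT]
step 9: bank2 None->0 [EMPTY]
step 10: bank1 0->6 [CONFLICT]

CLASS = CONFLICT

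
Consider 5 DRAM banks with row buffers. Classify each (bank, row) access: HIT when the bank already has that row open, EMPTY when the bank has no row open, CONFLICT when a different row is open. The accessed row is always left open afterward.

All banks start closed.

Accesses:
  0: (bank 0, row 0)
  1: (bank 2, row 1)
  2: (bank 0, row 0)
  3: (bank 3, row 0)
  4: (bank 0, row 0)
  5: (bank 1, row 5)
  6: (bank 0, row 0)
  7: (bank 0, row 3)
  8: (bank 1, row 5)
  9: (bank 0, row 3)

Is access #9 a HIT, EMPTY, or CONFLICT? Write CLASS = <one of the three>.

CLASS = HIT

step 0: bank0 None->0 [EMPTY]
step 1: bank2 None->1 [EMPTY]
step 2: bank0 0->0 [HIT]
step 3: bank3 None->0 [EMPTY]
step 4: bank0 0->0 [HIT]
step 5: bank1 None->5 [EMPTY]
step 6: bank0 0->0 [HIT]
step 7: bank0 0->3 [CONFLICT]
step 8: bank1 5->5 [HIT]
step 9: bank0 3->3 [HIT]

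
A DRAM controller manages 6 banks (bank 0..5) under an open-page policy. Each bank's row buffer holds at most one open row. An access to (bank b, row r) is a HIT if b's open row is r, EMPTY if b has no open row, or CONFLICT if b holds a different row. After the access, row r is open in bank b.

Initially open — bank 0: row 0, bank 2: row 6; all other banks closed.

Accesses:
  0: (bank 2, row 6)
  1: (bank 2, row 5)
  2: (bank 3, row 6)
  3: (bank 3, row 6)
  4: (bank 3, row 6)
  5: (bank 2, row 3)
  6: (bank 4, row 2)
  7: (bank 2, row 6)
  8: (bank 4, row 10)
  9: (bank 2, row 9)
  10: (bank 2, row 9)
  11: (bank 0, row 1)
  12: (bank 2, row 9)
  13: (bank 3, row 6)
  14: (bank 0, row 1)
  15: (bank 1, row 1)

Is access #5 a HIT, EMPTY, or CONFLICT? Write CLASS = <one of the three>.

CLASS = CONFLICT

  [0] b2 r6: had r6 ⇒ H
  [1] b2 r5: had r6 ⇒ C
  [2] b3 r6: no row ⇒ E
  [3] b3 r6: had r6 ⇒ H
  [4] b3 r6: had r6 ⇒ H
  [5] b2 r3: had r5 ⇒ C
  [6] b4 r2: no row ⇒ E
  [7] b2 r6: had r3 ⇒ C
  [8] b4 r10: had r2 ⇒ C
  [9] b2 r9: had r6 ⇒ C
  [10] b2 r9: had r9 ⇒ H
  [11] b0 r1: had r0 ⇒ C
  [12] b2 r9: had r9 ⇒ H
  [13] b3 r6: had r6 ⇒ H
  [14] b0 r1: had r1 ⇒ H
  [15] b1 r1: no row ⇒ E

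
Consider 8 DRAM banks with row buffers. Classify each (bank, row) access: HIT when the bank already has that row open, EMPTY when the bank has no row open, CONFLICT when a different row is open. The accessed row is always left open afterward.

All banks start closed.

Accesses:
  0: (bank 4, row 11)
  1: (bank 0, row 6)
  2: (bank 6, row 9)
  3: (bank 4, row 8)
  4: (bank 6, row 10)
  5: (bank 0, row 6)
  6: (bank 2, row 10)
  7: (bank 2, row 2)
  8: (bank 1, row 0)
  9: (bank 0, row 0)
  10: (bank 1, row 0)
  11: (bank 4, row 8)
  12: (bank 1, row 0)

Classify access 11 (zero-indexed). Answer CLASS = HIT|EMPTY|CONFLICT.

step 0: bank4 None->11 [EMPTY]
step 1: bank0 None->6 [EMPTY]
step 2: bank6 None->9 [EMPTY]
step 3: bank4 11->8 [CONFLICT]
step 4: bank6 9->10 [CONFLICT]
step 5: bank0 6->6 [HIT]
step 6: bank2 None->10 [EMPTY]
step 7: bank2 10->2 [CONFLICT]
step 8: bank1 None->0 [EMPTY]
step 9: bank0 6->0 [CONFLICT]
step 10: bank1 0->0 [HIT]
step 11: bank4 8->8 [HIT]
step 12: bank1 0->0 [HIT]

CLASS = HIT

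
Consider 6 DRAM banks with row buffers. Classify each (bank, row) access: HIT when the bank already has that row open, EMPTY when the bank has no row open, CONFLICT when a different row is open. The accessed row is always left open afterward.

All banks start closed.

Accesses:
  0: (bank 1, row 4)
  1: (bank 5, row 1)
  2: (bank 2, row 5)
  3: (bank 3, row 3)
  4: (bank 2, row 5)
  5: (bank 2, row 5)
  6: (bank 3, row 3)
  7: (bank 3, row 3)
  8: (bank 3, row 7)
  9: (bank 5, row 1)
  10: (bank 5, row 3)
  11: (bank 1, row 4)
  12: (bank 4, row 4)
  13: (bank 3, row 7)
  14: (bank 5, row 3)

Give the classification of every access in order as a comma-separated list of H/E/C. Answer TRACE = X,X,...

  [0] b1 r4: no row ⇒ E
  [1] b5 r1: no row ⇒ E
  [2] b2 r5: no row ⇒ E
  [3] b3 r3: no row ⇒ E
  [4] b2 r5: had r5 ⇒ H
  [5] b2 r5: had r5 ⇒ H
  [6] b3 r3: had r3 ⇒ H
  [7] b3 r3: had r3 ⇒ H
  [8] b3 r7: had r3 ⇒ C
  [9] b5 r1: had r1 ⇒ H
  [10] b5 r3: had r1 ⇒ C
  [11] b1 r4: had r4 ⇒ H
  [12] b4 r4: no row ⇒ E
  [13] b3 r7: had r7 ⇒ H
  [14] b5 r3: had r3 ⇒ H

TRACE = E,E,E,E,H,H,H,H,C,H,C,H,E,H,H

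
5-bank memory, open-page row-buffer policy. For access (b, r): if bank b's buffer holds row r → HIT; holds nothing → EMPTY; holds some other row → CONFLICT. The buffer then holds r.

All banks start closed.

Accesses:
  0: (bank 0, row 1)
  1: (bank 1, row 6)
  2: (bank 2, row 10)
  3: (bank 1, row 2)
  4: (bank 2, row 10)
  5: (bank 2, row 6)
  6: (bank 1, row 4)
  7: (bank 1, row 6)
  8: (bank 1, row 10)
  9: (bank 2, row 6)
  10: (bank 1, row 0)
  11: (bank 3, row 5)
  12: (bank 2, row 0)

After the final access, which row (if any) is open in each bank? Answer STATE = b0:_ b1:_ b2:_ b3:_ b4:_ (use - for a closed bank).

  [0] b0 r1: no row ⇒ E
  [1] b1 r6: no row ⇒ E
  [2] b2 r10: no row ⇒ E
  [3] b1 r2: had r6 ⇒ C
  [4] b2 r10: had r10 ⇒ H
  [5] b2 r6: had r10 ⇒ C
  [6] b1 r4: had r2 ⇒ C
  [7] b1 r6: had r4 ⇒ C
  [8] b1 r10: had r6 ⇒ C
  [9] b2 r6: had r6 ⇒ H
  [10] b1 r0: had r10 ⇒ C
  [11] b3 r5: no row ⇒ E
  [12] b2 r0: had r6 ⇒ C

STATE = b0:1 b1:0 b2:0 b3:5 b4:-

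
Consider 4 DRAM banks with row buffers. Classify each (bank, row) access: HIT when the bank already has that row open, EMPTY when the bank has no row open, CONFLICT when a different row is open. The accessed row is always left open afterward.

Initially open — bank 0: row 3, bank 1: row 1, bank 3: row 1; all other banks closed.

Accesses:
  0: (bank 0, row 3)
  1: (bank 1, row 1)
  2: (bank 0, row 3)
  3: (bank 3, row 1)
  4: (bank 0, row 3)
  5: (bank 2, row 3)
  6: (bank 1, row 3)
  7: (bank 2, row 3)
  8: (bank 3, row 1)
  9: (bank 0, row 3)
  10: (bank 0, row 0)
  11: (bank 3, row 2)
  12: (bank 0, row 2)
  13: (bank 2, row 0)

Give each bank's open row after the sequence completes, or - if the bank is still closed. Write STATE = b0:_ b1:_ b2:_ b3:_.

STATE = b0:2 b1:3 b2:0 b3:2

  [0] b0 r3: had r3 ⇒ H
  [1] b1 r1: had r1 ⇒ H
  [2] b0 r3: had r3 ⇒ H
  [3] b3 r1: had r1 ⇒ H
  [4] b0 r3: had r3 ⇒ H
  [5] b2 r3: no row ⇒ E
  [6] b1 r3: had r1 ⇒ C
  [7] b2 r3: had r3 ⇒ H
  [8] b3 r1: had r1 ⇒ H
  [9] b0 r3: had r3 ⇒ H
  [10] b0 r0: had r3 ⇒ C
  [11] b3 r2: had r1 ⇒ C
  [12] b0 r2: had r0 ⇒ C
  [13] b2 r0: had r3 ⇒ C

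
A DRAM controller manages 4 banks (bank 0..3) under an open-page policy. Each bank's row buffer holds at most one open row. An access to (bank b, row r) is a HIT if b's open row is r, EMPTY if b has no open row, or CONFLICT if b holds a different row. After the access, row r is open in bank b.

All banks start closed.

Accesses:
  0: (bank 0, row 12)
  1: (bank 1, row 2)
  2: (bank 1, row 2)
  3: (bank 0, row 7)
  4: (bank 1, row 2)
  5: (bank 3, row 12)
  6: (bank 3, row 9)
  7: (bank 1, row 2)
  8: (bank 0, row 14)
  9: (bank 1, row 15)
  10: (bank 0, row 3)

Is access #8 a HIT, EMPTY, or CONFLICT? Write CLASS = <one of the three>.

CLASS = CONFLICT

  [0] b0 r12: no row ⇒ E
  [1] b1 r2: no row ⇒ E
  [2] b1 r2: had r2 ⇒ H
  [3] b0 r7: had r12 ⇒ C
  [4] b1 r2: had r2 ⇒ H
  [5] b3 r12: no row ⇒ E
  [6] b3 r9: had r12 ⇒ C
  [7] b1 r2: had r2 ⇒ H
  [8] b0 r14: had r7 ⇒ C
  [9] b1 r15: had r2 ⇒ C
  [10] b0 r3: had r14 ⇒ C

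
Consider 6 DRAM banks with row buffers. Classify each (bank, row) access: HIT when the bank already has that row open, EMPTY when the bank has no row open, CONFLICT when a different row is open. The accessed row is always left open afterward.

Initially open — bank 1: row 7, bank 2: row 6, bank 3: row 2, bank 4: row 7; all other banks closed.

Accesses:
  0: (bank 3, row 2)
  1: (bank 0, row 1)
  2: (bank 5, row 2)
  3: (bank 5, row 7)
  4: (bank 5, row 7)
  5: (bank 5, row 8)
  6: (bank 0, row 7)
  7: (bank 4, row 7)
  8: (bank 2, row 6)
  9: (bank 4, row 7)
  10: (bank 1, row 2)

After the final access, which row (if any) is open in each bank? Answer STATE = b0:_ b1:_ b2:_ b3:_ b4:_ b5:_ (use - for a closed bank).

#0 (3,2) H  (was 2)
#1 (0,1) E
#2 (5,2) E
#3 (5,7) C  (was 2)
#4 (5,7) H  (was 7)
#5 (5,8) C  (was 7)
#6 (0,7) C  (was 1)
#7 (4,7) H  (was 7)
#8 (2,6) H  (was 6)
#9 (4,7) H  (was 7)
#10 (1,2) C  (was 7)

STATE = b0:7 b1:2 b2:6 b3:2 b4:7 b5:8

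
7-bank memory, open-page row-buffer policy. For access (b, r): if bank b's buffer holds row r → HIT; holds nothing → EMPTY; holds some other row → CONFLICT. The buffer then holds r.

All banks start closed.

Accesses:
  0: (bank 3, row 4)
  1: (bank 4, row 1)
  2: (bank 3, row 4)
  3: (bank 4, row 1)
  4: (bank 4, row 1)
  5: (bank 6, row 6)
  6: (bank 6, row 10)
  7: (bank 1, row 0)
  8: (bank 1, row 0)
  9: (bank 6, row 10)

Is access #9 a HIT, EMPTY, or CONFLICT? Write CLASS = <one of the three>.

CLASS = HIT

step 0: bank3 None->4 [EMPTY]
step 1: bank4 None->1 [EMPTY]
step 2: bank3 4->4 [HIT]
step 3: bank4 1->1 [HIT]
step 4: bank4 1->1 [HIT]
step 5: bank6 None->6 [EMPTY]
step 6: bank6 6->10 [CONFLICT]
step 7: bank1 None->0 [EMPTY]
step 8: bank1 0->0 [HIT]
step 9: bank6 10->10 [HIT]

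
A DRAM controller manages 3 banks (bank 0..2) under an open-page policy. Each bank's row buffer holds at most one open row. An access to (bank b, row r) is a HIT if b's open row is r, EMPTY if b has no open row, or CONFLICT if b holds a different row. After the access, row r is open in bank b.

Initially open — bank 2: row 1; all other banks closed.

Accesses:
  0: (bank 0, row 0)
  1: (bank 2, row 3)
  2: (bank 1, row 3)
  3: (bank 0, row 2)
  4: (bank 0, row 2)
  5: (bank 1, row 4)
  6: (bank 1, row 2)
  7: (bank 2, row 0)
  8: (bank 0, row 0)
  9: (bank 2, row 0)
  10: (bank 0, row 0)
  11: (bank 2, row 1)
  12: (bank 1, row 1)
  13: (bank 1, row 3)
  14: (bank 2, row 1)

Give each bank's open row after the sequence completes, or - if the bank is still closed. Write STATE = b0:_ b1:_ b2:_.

#0 (0,0) E
#1 (2,3) C  (was 1)
#2 (1,3) E
#3 (0,2) C  (was 0)
#4 (0,2) H  (was 2)
#5 (1,4) C  (was 3)
#6 (1,2) C  (was 4)
#7 (2,0) C  (was 3)
#8 (0,0) C  (was 2)
#9 (2,0) H  (was 0)
#10 (0,0) H  (was 0)
#11 (2,1) C  (was 0)
#12 (1,1) C  (was 2)
#13 (1,3) C  (was 1)
#14 (2,1) H  (was 1)

STATE = b0:0 b1:3 b2:1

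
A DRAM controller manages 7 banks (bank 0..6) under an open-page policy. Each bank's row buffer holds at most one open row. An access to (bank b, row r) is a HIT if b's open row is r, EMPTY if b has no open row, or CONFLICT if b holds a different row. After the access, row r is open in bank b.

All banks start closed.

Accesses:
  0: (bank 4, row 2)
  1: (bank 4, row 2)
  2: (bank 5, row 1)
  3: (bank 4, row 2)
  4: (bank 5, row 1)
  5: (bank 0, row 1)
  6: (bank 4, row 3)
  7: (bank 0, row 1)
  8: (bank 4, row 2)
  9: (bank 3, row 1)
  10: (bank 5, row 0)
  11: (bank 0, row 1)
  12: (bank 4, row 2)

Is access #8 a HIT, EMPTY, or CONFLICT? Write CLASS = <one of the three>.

  [0] b4 r2: no row ⇒ E
  [1] b4 r2: had r2 ⇒ H
  [2] b5 r1: no row ⇒ E
  [3] b4 r2: had r2 ⇒ H
  [4] b5 r1: had r1 ⇒ H
  [5] b0 r1: no row ⇒ E
  [6] b4 r3: had r2 ⇒ C
  [7] b0 r1: had r1 ⇒ H
  [8] b4 r2: had r3 ⇒ C
  [9] b3 r1: no row ⇒ E
  [10] b5 r0: had r1 ⇒ C
  [11] b0 r1: had r1 ⇒ H
  [12] b4 r2: had r2 ⇒ H

CLASS = CONFLICT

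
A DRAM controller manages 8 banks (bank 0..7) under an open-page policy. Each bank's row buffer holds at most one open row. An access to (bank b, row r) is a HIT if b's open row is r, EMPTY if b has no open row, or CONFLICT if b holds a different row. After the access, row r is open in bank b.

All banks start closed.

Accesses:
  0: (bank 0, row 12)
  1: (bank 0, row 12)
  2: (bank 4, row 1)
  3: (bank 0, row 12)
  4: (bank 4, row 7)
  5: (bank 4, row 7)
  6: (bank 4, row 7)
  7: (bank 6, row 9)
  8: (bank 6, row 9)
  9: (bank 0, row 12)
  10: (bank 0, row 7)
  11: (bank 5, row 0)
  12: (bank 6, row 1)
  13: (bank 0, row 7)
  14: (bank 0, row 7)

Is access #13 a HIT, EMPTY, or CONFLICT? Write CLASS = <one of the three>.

CLASS = HIT

step 0: bank0 None->12 [EMPTY]
step 1: bank0 12->12 [HIT]
step 2: bank4 None->1 [EMPTY]
step 3: bank0 12->12 [HIT]
step 4: bank4 1->7 [CONFLICT]
step 5: bank4 7->7 [HIT]
step 6: bank4 7->7 [HIT]
step 7: bank6 None->9 [EMPTY]
step 8: bank6 9->9 [HIT]
step 9: bank0 12->12 [HIT]
step 10: bank0 12->7 [CONFLICT]
step 11: bank5 None->0 [EMPTY]
step 12: bank6 9->1 [CONFLICT]
step 13: bank0 7->7 [HIT]
step 14: bank0 7->7 [HIT]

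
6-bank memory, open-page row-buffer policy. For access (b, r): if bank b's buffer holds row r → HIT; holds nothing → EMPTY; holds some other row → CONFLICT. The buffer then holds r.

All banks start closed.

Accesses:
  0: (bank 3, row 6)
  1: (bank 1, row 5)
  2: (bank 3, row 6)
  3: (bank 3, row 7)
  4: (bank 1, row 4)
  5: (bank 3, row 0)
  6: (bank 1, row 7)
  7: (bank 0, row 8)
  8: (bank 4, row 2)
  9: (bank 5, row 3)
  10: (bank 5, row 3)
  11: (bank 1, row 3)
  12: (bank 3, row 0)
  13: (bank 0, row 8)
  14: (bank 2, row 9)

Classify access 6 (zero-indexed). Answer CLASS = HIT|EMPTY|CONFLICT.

CLASS = CONFLICT

step 0: bank3 None->6 [EMPTY]
step 1: bank1 None->5 [EMPTY]
step 2: bank3 6->6 [HIT]
step 3: bank3 6->7 [CONFLICT]
step 4: bank1 5->4 [CONFLICT]
step 5: bank3 7->0 [CONFLICT]
step 6: bank1 4->7 [CONFLICT]
step 7: bank0 None->8 [EMPTY]
step 8: bank4 None->2 [EMPTY]
step 9: bank5 None->3 [EMPTY]
step 10: bank5 3->3 [HIT]
step 11: bank1 7->3 [CONFLICT]
step 12: bank3 0->0 [HIT]
step 13: bank0 8->8 [HIT]
step 14: bank2 None->9 [EMPTY]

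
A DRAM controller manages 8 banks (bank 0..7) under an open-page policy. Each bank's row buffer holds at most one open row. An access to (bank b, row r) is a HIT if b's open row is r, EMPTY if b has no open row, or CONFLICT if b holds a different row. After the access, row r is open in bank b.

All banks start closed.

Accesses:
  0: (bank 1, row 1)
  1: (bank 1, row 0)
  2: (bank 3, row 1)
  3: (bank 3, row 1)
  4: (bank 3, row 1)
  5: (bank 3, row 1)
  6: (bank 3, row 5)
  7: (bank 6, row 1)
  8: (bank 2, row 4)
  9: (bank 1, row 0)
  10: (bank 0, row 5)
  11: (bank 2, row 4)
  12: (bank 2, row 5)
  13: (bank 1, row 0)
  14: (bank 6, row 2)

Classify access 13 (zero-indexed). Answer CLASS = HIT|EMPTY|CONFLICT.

step 0: bank1 None->1 [EMPTY]
step 1: bank1 1->0 [CONFLICT]
step 2: bank3 None->1 [EMPTY]
step 3: bank3 1->1 [HIT]
step 4: bank3 1->1 [HIT]
step 5: bank3 1->1 [HIT]
step 6: bank3 1->5 [CONFLICT]
step 7: bank6 None->1 [EMPTY]
step 8: bank2 None->4 [EMPTY]
step 9: bank1 0->0 [HIT]
step 10: bank0 None->5 [EMPTY]
step 11: bank2 4->4 [HIT]
step 12: bank2 4->5 [CONFLICT]
step 13: bank1 0->0 [HIT]
step 14: bank6 1->2 [CONFLICT]

CLASS = HIT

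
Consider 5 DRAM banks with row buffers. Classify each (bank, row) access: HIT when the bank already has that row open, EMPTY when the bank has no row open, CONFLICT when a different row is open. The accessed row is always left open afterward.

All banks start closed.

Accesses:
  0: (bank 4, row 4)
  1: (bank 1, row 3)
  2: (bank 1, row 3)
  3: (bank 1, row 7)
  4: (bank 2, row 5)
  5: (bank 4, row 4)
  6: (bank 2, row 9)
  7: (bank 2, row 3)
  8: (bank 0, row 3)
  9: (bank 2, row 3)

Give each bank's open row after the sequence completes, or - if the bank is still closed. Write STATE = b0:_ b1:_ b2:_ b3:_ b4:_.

STATE = b0:3 b1:7 b2:3 b3:- b4:4

step 0: bank4 None->4 [EMPTY]
step 1: bank1 None->3 [EMPTY]
step 2: bank1 3->3 [HIT]
step 3: bank1 3->7 [CONFLICT]
step 4: bank2 None->5 [EMPTY]
step 5: bank4 4->4 [HIT]
step 6: bank2 5->9 [CONFLICT]
step 7: bank2 9->3 [CONFLICT]
step 8: bank0 None->3 [EMPTY]
step 9: bank2 3->3 [HIT]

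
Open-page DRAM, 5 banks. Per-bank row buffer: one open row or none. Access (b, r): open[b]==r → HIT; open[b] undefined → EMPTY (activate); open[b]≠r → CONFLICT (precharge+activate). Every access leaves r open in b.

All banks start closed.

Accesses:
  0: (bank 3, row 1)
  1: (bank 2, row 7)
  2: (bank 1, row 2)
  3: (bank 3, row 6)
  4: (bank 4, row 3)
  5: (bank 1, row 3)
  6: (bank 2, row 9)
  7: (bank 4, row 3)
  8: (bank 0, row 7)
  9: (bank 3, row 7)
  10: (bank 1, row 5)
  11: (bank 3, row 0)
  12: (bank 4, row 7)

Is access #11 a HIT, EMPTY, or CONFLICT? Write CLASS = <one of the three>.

0: bank 3 row 1 — prev None → EMPTY
1: bank 2 row 7 — prev None → EMPTY
2: bank 1 row 2 — prev None → EMPTY
3: bank 3 row 6 — prev 1 → CONFLICT
4: bank 4 row 3 — prev None → EMPTY
5: bank 1 row 3 — prev 2 → CONFLICT
6: bank 2 row 9 — prev 7 → CONFLICT
7: bank 4 row 3 — prev 3 → HIT
8: bank 0 row 7 — prev None → EMPTY
9: bank 3 row 7 — prev 6 → CONFLICT
10: bank 1 row 5 — prev 3 → CONFLICT
11: bank 3 row 0 — prev 7 → CONFLICT
12: bank 4 row 7 — prev 3 → CONFLICT

CLASS = CONFLICT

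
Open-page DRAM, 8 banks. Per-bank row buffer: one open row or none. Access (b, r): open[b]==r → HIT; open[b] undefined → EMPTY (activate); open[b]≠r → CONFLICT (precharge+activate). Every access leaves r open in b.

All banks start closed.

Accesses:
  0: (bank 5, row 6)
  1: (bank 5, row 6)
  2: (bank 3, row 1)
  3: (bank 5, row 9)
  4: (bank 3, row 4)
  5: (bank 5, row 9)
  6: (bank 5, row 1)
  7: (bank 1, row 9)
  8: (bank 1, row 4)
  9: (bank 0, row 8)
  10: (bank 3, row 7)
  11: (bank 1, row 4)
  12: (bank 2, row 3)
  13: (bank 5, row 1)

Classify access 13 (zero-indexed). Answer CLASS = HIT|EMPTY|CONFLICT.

CLASS = HIT

0: bank 5 row 6 — prev None → EMPTY
1: bank 5 row 6 — prev 6 → HIT
2: bank 3 row 1 — prev None → EMPTY
3: bank 5 row 9 — prev 6 → CONFLICT
4: bank 3 row 4 — prev 1 → CONFLICT
5: bank 5 row 9 — prev 9 → HIT
6: bank 5 row 1 — prev 9 → CONFLICT
7: bank 1 row 9 — prev None → EMPTY
8: bank 1 row 4 — prev 9 → CONFLICT
9: bank 0 row 8 — prev None → EMPTY
10: bank 3 row 7 — prev 4 → CONFLICT
11: bank 1 row 4 — prev 4 → HIT
12: bank 2 row 3 — prev None → EMPTY
13: bank 5 row 1 — prev 1 → HIT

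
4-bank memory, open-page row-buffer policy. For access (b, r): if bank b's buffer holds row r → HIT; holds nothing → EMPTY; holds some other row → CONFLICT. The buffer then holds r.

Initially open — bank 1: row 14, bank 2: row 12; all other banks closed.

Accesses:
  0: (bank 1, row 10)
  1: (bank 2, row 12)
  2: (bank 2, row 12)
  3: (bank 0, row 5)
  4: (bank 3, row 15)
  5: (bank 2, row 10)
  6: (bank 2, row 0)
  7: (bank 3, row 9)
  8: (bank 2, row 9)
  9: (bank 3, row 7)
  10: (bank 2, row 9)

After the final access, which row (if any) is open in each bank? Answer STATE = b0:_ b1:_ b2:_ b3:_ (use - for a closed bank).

#0 (1,10) C  (was 14)
#1 (2,12) H  (was 12)
#2 (2,12) H  (was 12)
#3 (0,5) E
#4 (3,15) E
#5 (2,10) C  (was 12)
#6 (2,0) C  (was 10)
#7 (3,9) C  (was 15)
#8 (2,9) C  (was 0)
#9 (3,7) C  (was 9)
#10 (2,9) H  (was 9)

STATE = b0:5 b1:10 b2:9 b3:7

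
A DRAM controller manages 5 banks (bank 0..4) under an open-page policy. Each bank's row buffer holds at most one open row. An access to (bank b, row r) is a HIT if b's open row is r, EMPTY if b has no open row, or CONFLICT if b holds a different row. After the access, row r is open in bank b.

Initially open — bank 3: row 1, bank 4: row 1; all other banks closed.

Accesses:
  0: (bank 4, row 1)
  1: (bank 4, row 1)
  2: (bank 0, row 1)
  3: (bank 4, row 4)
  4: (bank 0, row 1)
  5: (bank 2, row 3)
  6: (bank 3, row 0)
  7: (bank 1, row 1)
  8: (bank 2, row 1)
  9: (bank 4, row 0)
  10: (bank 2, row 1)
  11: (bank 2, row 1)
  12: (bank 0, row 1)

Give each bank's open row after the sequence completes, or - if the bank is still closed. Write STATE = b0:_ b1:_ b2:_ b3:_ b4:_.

STATE = b0:1 b1:1 b2:1 b3:0 b4:0

0: bank 4 row 1 — prev 1 → HIT
1: bank 4 row 1 — prev 1 → HIT
2: bank 0 row 1 — prev None → EMPTY
3: bank 4 row 4 — prev 1 → CONFLICT
4: bank 0 row 1 — prev 1 → HIT
5: bank 2 row 3 — prev None → EMPTY
6: bank 3 row 0 — prev 1 → CONFLICT
7: bank 1 row 1 — prev None → EMPTY
8: bank 2 row 1 — prev 3 → CONFLICT
9: bank 4 row 0 — prev 4 → CONFLICT
10: bank 2 row 1 — prev 1 → HIT
11: bank 2 row 1 — prev 1 → HIT
12: bank 0 row 1 — prev 1 → HIT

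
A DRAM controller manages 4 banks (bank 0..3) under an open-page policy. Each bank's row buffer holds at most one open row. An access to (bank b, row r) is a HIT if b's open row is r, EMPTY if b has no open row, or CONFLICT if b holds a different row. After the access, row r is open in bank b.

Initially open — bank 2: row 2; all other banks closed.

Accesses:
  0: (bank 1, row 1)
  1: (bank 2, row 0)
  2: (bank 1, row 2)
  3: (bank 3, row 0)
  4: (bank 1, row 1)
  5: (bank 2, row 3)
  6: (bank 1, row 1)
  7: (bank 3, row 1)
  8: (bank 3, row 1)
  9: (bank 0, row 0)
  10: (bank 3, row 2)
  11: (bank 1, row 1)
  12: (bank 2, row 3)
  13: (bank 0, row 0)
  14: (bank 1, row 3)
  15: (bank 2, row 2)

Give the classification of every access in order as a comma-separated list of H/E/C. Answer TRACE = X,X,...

TRACE = E,C,C,E,C,C,H,C,H,E,C,H,H,H,C,C

  [0] b1 r1: no row ⇒ E
  [1] b2 r0: had r2 ⇒ C
  [2] b1 r2: had r1 ⇒ C
  [3] b3 r0: no row ⇒ E
  [4] b1 r1: had r2 ⇒ C
  [5] b2 r3: had r0 ⇒ C
  [6] b1 r1: had r1 ⇒ H
  [7] b3 r1: had r0 ⇒ C
  [8] b3 r1: had r1 ⇒ H
  [9] b0 r0: no row ⇒ E
  [10] b3 r2: had r1 ⇒ C
  [11] b1 r1: had r1 ⇒ H
  [12] b2 r3: had r3 ⇒ H
  [13] b0 r0: had r0 ⇒ H
  [14] b1 r3: had r1 ⇒ C
  [15] b2 r2: had r3 ⇒ C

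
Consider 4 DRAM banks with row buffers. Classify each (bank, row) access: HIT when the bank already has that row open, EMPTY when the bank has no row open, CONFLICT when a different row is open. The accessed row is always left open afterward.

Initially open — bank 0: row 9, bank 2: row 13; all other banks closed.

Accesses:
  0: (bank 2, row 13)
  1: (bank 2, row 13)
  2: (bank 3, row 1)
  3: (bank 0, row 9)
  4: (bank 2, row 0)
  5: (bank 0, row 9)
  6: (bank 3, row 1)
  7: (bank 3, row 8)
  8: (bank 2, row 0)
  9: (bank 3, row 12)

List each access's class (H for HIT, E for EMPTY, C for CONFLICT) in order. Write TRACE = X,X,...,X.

0: bank 2 row 13 — prev 13 → HIT
1: bank 2 row 13 — prev 13 → HIT
2: bank 3 row 1 — prev None → EMPTY
3: bank 0 row 9 — prev 9 → HIT
4: bank 2 row 0 — prev 13 → CONFLICT
5: bank 0 row 9 — prev 9 → HIT
6: bank 3 row 1 — prev 1 → HIT
7: bank 3 row 8 — prev 1 → CONFLICT
8: bank 2 row 0 — prev 0 → HIT
9: bank 3 row 12 — prev 8 → CONFLICT

TRACE = H,H,E,H,C,H,H,C,H,C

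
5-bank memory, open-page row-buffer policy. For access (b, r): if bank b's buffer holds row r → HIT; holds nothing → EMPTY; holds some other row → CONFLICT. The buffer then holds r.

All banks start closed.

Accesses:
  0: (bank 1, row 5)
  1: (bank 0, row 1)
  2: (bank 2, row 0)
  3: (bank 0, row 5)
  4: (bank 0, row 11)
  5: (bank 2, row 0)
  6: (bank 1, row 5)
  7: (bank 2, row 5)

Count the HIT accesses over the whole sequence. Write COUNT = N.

COUNT = 2

#0 (1,5) E
#1 (0,1) E
#2 (2,0) E
#3 (0,5) C  (was 1)
#4 (0,11) C  (was 5)
#5 (2,0) H  (was 0)
#6 (1,5) H  (was 5)
#7 (2,5) C  (was 0)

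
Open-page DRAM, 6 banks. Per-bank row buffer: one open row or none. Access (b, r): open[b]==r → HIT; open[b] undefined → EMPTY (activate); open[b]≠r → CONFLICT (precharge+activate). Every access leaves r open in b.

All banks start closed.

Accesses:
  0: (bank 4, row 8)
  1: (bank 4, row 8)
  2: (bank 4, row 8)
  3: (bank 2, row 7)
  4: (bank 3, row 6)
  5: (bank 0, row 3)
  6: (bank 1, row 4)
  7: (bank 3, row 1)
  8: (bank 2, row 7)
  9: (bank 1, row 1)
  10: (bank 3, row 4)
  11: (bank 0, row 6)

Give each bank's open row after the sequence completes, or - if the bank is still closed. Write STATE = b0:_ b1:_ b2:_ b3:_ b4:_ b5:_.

STATE = b0:6 b1:1 b2:7 b3:4 b4:8 b5:-

step 0: bank4 None->8 [EMPTY]
step 1: bank4 8->8 [HIT]
step 2: bank4 8->8 [HIT]
step 3: bank2 None->7 [EMPTY]
step 4: bank3 None->6 [EMPTY]
step 5: bank0 None->3 [EMPTY]
step 6: bank1 None->4 [EMPTY]
step 7: bank3 6->1 [CONFLICT]
step 8: bank2 7->7 [HIT]
step 9: bank1 4->1 [CONFLICT]
step 10: bank3 1->4 [CONFLICT]
step 11: bank0 3->6 [CONFLICT]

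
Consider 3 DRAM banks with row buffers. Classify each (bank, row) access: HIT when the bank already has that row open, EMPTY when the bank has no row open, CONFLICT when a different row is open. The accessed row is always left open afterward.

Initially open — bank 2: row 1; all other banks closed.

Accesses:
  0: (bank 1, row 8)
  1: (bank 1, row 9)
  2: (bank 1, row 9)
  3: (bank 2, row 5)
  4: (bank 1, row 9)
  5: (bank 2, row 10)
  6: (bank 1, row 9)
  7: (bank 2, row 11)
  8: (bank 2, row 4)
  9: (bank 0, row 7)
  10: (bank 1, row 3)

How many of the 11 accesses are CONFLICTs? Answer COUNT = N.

0: bank 1 row 8 — prev None → EMPTY
1: bank 1 row 9 — prev 8 → CONFLICT
2: bank 1 row 9 — prev 9 → HIT
3: bank 2 row 5 — prev 1 → CONFLICT
4: bank 1 row 9 — prev 9 → HIT
5: bank 2 row 10 — prev 5 → CONFLICT
6: bank 1 row 9 — prev 9 → HIT
7: bank 2 row 11 — prev 10 → CONFLICT
8: bank 2 row 4 — prev 11 → CONFLICT
9: bank 0 row 7 — prev None → EMPTY
10: bank 1 row 3 — prev 9 → CONFLICT

COUNT = 6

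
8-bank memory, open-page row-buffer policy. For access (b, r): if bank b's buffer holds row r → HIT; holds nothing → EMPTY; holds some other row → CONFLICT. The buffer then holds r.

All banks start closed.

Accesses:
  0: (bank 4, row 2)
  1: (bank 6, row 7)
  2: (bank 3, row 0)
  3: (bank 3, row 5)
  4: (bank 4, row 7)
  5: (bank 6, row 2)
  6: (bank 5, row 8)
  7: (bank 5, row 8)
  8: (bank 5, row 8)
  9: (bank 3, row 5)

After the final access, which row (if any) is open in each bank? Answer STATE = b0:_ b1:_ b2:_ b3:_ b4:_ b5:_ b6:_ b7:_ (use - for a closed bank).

0: bank 4 row 2 — prev None → EMPTY
1: bank 6 row 7 — prev None → EMPTY
2: bank 3 row 0 — prev None → EMPTY
3: bank 3 row 5 — prev 0 → CONFLICT
4: bank 4 row 7 — prev 2 → CONFLICT
5: bank 6 row 2 — prev 7 → CONFLICT
6: bank 5 row 8 — prev None → EMPTY
7: bank 5 row 8 — prev 8 → HIT
8: bank 5 row 8 — prev 8 → HIT
9: bank 3 row 5 — prev 5 → HIT

STATE = b0:- b1:- b2:- b3:5 b4:7 b5:8 b6:2 b7:-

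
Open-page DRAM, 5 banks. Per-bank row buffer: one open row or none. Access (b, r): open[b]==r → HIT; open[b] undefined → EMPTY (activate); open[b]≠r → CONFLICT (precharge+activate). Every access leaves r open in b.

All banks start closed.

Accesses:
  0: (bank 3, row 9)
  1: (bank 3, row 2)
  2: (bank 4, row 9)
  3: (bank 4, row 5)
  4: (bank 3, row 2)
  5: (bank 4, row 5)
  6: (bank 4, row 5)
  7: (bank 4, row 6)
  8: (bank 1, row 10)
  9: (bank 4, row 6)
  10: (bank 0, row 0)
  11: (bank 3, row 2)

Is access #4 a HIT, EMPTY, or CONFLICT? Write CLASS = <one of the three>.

0: bank 3 row 9 — prev None → EMPTY
1: bank 3 row 2 — prev 9 → CONFLICT
2: bank 4 row 9 — prev None → EMPTY
3: bank 4 row 5 — prev 9 → CONFLICT
4: bank 3 row 2 — prev 2 → HIT
5: bank 4 row 5 — prev 5 → HIT
6: bank 4 row 5 — prev 5 → HIT
7: bank 4 row 6 — prev 5 → CONFLICT
8: bank 1 row 10 — prev None → EMPTY
9: bank 4 row 6 — prev 6 → HIT
10: bank 0 row 0 — prev None → EMPTY
11: bank 3 row 2 — prev 2 → HIT

CLASS = HIT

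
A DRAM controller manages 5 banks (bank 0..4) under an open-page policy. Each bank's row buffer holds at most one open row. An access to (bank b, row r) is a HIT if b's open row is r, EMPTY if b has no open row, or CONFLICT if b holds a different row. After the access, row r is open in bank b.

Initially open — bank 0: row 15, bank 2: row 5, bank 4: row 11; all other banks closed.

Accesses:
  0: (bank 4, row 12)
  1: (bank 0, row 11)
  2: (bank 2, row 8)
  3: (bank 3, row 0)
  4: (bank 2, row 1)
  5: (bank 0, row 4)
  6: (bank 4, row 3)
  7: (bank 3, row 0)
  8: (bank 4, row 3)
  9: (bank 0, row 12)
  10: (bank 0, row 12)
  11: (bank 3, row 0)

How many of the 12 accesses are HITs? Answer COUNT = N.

COUNT = 4

#0 (4,12) C  (was 11)
#1 (0,11) C  (was 15)
#2 (2,8) C  (was 5)
#3 (3,0) E
#4 (2,1) C  (was 8)
#5 (0,4) C  (was 11)
#6 (4,3) C  (was 12)
#7 (3,0) H  (was 0)
#8 (4,3) H  (was 3)
#9 (0,12) C  (was 4)
#10 (0,12) H  (was 12)
#11 (3,0) H  (was 0)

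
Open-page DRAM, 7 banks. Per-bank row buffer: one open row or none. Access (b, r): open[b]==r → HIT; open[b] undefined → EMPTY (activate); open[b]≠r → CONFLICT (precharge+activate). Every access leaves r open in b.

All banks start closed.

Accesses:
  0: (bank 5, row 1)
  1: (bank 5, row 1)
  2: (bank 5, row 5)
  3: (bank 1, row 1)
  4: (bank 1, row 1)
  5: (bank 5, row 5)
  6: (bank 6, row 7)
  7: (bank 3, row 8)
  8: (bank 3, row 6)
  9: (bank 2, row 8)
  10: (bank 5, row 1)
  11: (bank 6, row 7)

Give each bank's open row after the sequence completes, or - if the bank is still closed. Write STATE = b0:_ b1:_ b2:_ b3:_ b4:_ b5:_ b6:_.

#0 (5,1) E
#1 (5,1) H  (was 1)
#2 (5,5) C  (was 1)
#3 (1,1) E
#4 (1,1) H  (was 1)
#5 (5,5) H  (was 5)
#6 (6,7) E
#7 (3,8) E
#8 (3,6) C  (was 8)
#9 (2,8) E
#10 (5,1) C  (was 5)
#11 (6,7) H  (was 7)

STATE = b0:- b1:1 b2:8 b3:6 b4:- b5:1 b6:7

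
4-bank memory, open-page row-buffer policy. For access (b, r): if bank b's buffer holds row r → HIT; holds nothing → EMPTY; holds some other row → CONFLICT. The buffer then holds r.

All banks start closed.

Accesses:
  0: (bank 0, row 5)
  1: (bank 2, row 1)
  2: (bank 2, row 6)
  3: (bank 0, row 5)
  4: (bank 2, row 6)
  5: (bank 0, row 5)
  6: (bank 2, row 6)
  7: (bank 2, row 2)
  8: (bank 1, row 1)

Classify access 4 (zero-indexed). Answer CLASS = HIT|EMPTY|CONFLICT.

  [0] b0 r5: no row ⇒ E
  [1] b2 r1: no row ⇒ E
  [2] b2 r6: had r1 ⇒ C
  [3] b0 r5: had r5 ⇒ H
  [4] b2 r6: had r6 ⇒ H
  [5] b0 r5: had r5 ⇒ H
  [6] b2 r6: had r6 ⇒ H
  [7] b2 r2: had r6 ⇒ C
  [8] b1 r1: no row ⇒ E

CLASS = HIT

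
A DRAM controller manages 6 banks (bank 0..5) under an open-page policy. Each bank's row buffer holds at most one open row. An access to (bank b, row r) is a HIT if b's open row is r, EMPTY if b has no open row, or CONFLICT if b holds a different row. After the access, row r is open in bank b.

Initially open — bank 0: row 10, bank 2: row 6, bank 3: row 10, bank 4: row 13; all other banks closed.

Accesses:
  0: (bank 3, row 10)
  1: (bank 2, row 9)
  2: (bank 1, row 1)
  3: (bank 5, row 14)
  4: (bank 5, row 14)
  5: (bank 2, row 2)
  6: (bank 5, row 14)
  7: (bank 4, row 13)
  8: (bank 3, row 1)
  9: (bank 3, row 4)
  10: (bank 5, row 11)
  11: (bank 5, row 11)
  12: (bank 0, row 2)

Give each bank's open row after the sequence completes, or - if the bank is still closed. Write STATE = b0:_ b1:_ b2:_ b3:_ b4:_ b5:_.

  [0] b3 r10: had r10 ⇒ H
  [1] b2 r9: had r6 ⇒ C
  [2] b1 r1: no row ⇒ E
  [3] b5 r14: no row ⇒ E
  [4] b5 r14: had r14 ⇒ H
  [5] b2 r2: had r9 ⇒ C
  [6] b5 r14: had r14 ⇒ H
  [7] b4 r13: had r13 ⇒ H
  [8] b3 r1: had r10 ⇒ C
  [9] b3 r4: had r1 ⇒ C
  [10] b5 r11: had r14 ⇒ C
  [11] b5 r11: had r11 ⇒ H
  [12] b0 r2: had r10 ⇒ C

STATE = b0:2 b1:1 b2:2 b3:4 b4:13 b5:11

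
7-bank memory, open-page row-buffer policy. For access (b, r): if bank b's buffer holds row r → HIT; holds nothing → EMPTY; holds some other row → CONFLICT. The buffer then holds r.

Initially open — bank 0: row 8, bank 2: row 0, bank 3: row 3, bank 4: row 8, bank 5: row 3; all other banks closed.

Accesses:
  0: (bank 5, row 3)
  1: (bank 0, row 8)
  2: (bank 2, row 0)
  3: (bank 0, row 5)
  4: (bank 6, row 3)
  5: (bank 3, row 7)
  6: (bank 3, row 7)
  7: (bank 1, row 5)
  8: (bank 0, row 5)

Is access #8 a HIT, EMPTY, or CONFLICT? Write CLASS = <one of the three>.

0: bank 5 row 3 — prev 3 → HIT
1: bank 0 row 8 — prev 8 → HIT
2: bank 2 row 0 — prev 0 → HIT
3: bank 0 row 5 — prev 8 → CONFLICT
4: bank 6 row 3 — prev None → EMPTY
5: bank 3 row 7 — prev 3 → CONFLICT
6: bank 3 row 7 — prev 7 → HIT
7: bank 1 row 5 — prev None → EMPTY
8: bank 0 row 5 — prev 5 → HIT

CLASS = HIT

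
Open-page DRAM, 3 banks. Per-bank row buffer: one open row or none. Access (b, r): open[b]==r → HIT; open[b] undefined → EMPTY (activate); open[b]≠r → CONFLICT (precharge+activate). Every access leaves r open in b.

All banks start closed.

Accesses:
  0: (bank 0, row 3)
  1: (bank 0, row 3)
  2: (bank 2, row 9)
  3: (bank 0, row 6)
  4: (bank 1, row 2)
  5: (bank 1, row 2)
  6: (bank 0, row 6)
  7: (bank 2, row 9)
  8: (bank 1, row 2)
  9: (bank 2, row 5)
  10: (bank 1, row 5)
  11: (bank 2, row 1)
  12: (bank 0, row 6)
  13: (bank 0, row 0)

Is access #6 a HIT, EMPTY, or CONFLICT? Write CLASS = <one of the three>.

CLASS = HIT

step 0: bank0 None->3 [EMPTY]
step 1: bank0 3->3 [HIT]
step 2: bank2 None->9 [EMPTY]
step 3: bank0 3->6 [CONFLICT]
step 4: bank1 None->2 [EMPTY]
step 5: bank1 2->2 [HIT]
step 6: bank0 6->6 [HIT]
step 7: bank2 9->9 [HIT]
step 8: bank1 2->2 [HIT]
step 9: bank2 9->5 [CONFLICT]
step 10: bank1 2->5 [CONFLICT]
step 11: bank2 5->1 [CONFLICT]
step 12: bank0 6->6 [HIT]
step 13: bank0 6->0 [CONFLICT]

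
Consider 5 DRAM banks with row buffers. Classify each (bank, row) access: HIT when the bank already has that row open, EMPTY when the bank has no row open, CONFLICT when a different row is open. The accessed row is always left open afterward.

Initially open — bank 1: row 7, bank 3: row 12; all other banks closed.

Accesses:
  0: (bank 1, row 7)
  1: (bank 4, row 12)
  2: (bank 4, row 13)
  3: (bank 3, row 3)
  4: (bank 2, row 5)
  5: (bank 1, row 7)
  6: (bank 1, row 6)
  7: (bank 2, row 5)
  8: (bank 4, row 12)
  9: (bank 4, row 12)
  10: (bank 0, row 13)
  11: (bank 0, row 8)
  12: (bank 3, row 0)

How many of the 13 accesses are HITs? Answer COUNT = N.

0: bank 1 row 7 — prev 7 → HIT
1: bank 4 row 12 — prev None → EMPTY
2: bank 4 row 13 — prev 12 → CONFLICT
3: bank 3 row 3 — prev 12 → CONFLICT
4: bank 2 row 5 — prev None → EMPTY
5: bank 1 row 7 — prev 7 → HIT
6: bank 1 row 6 — prev 7 → CONFLICT
7: bank 2 row 5 — prev 5 → HIT
8: bank 4 row 12 — prev 13 → CONFLICT
9: bank 4 row 12 — prev 12 → HIT
10: bank 0 row 13 — prev None → EMPTY
11: bank 0 row 8 — prev 13 → CONFLICT
12: bank 3 row 0 — prev 3 → CONFLICT

COUNT = 4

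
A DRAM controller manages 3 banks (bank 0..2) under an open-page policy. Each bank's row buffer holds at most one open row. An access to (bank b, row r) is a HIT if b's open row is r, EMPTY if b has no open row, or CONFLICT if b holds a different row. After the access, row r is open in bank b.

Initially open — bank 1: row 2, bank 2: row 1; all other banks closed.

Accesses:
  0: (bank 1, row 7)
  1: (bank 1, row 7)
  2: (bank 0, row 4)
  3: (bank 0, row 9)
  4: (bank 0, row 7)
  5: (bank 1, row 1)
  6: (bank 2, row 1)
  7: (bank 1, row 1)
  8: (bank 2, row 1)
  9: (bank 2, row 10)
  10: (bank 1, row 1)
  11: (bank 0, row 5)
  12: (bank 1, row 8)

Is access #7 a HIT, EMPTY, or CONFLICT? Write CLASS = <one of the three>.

CLASS = HIT

#0 (1,7) C  (was 2)
#1 (1,7) H  (was 7)
#2 (0,4) E
#3 (0,9) C  (was 4)
#4 (0,7) C  (was 9)
#5 (1,1) C  (was 7)
#6 (2,1) H  (was 1)
#7 (1,1) H  (was 1)
#8 (2,1) H  (was 1)
#9 (2,10) C  (was 1)
#10 (1,1) H  (was 1)
#11 (0,5) C  (was 7)
#12 (1,8) C  (was 1)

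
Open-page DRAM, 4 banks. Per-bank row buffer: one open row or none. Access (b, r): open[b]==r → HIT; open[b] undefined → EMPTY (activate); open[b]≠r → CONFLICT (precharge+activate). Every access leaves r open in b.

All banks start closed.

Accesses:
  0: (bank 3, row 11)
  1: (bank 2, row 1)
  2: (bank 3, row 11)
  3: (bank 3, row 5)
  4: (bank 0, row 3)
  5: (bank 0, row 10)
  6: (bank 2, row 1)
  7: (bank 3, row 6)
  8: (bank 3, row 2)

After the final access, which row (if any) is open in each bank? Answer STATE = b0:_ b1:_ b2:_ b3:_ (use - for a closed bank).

STATE = b0:10 b1:- b2:1 b3:2

  [0] b3 r11: no row ⇒ E
  [1] b2 r1: no row ⇒ E
  [2] b3 r11: had r11 ⇒ H
  [3] b3 r5: had r11 ⇒ C
  [4] b0 r3: no row ⇒ E
  [5] b0 r10: had r3 ⇒ C
  [6] b2 r1: had r1 ⇒ H
  [7] b3 r6: had r5 ⇒ C
  [8] b3 r2: had r6 ⇒ C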